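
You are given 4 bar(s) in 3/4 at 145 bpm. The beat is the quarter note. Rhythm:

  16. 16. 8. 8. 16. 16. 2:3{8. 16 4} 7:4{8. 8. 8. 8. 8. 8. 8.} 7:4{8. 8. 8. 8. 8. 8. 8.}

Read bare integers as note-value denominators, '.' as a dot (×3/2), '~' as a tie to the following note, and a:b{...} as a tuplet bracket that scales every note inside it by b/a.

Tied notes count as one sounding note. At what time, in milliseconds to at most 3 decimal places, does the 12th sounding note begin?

1. 0.0ms @ 0 + 155.172ms (3/8)
2. 155.172ms @ 3/8 + 155.172ms (3/8)
3. 310.345ms @ 3/4 + 310.345ms (3/4)
4. 620.69ms @ 3/2 + 310.345ms (3/4)
5. 931.034ms @ 9/4 + 155.172ms (3/8)
6. 1086.207ms @ 21/8 + 155.172ms (3/8)
7. 1241.379ms @ 3 + 465.517ms (9/8)
8. 1706.897ms @ 33/8 + 155.172ms (3/8)
9. 1862.069ms @ 9/2 + 620.69ms (3/2)
10. 2482.759ms @ 6 + 177.34ms (3/7)
11. 2660.099ms @ 45/7 + 177.34ms (3/7)
12. 2837.438ms @ 48/7 + 177.34ms (3/7)
13. 3014.778ms @ 51/7 + 177.34ms (3/7)
14. 3192.118ms @ 54/7 + 177.34ms (3/7)
15. 3369.458ms @ 57/7 + 177.34ms (3/7)
16. 3546.798ms @ 60/7 + 177.34ms (3/7)
17. 3724.138ms @ 9 + 177.34ms (3/7)
18. 3901.478ms @ 66/7 + 177.34ms (3/7)
19. 4078.818ms @ 69/7 + 177.34ms (3/7)
20. 4256.158ms @ 72/7 + 177.34ms (3/7)
21. 4433.498ms @ 75/7 + 177.34ms (3/7)
22. 4610.837ms @ 78/7 + 177.34ms (3/7)
23. 4788.177ms @ 81/7 + 177.34ms (3/7)

note 12 onset = 48/7b = 2837.438ms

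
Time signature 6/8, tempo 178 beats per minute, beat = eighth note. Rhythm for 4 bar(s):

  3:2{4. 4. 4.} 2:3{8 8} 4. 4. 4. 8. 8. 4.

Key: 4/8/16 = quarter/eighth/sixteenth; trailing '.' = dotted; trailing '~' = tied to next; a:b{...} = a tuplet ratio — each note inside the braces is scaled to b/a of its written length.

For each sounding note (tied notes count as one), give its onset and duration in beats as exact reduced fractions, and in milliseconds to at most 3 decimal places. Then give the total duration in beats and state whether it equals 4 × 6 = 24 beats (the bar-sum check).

1) 0.0ms=0b +674.157ms=2b
2) 674.157ms=2b +674.157ms=2b
3) 1348.315ms=4b +674.157ms=2b
4) 2022.472ms=6b +505.618ms=3/2b
5) 2528.09ms=15/2b +505.618ms=3/2b
6) 3033.708ms=9b +1011.236ms=3b
7) 4044.944ms=12b +1011.236ms=3b
8) 5056.18ms=15b +1011.236ms=3b
9) 6067.416ms=18b +505.618ms=3/2b
10) 6573.034ms=39/2b +505.618ms=3/2b
11) 7078.652ms=21b +1011.236ms=3b
Σ=24b of 24 (178bpm 6/8) — PASS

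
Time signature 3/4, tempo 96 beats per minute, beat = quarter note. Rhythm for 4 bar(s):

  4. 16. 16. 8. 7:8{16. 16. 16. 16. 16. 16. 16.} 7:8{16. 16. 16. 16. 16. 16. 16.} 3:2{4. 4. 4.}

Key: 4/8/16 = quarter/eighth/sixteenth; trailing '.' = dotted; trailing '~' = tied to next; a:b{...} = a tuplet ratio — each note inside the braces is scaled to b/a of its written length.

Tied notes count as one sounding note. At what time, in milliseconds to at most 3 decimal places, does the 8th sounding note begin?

1. 0.0ms @ 0 + 937.5ms (3/2)
2. 937.5ms @ 3/2 + 234.375ms (3/8)
3. 1171.875ms @ 15/8 + 234.375ms (3/8)
4. 1406.25ms @ 9/4 + 468.75ms (3/4)
5. 1875.0ms @ 3 + 267.857ms (3/7)
6. 2142.857ms @ 24/7 + 267.857ms (3/7)
7. 2410.714ms @ 27/7 + 267.857ms (3/7)
8. 2678.571ms @ 30/7 + 267.857ms (3/7)
9. 2946.429ms @ 33/7 + 267.857ms (3/7)
10. 3214.286ms @ 36/7 + 267.857ms (3/7)
11. 3482.143ms @ 39/7 + 267.857ms (3/7)
12. 3750.0ms @ 6 + 267.857ms (3/7)
13. 4017.857ms @ 45/7 + 267.857ms (3/7)
14. 4285.714ms @ 48/7 + 267.857ms (3/7)
15. 4553.571ms @ 51/7 + 267.857ms (3/7)
16. 4821.429ms @ 54/7 + 267.857ms (3/7)
17. 5089.286ms @ 57/7 + 267.857ms (3/7)
18. 5357.143ms @ 60/7 + 267.857ms (3/7)
19. 5625.0ms @ 9 + 625.0ms (1)
20. 6250.0ms @ 10 + 625.0ms (1)
21. 6875.0ms @ 11 + 625.0ms (1)

note 8 onset = 30/7b = 2678.571ms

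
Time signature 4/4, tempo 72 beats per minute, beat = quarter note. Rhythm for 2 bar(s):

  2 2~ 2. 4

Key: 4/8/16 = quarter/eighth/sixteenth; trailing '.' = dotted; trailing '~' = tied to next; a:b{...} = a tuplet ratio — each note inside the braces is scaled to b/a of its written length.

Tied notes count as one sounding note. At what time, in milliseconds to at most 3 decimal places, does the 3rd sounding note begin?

1. 0.0ms @ 0 + 1666.667ms (2)
2. 1666.667ms @ 2 + 4166.667ms (5)
3. 5833.333ms @ 7 + 833.333ms (1)

note 3 onset = 7b = 5833.333ms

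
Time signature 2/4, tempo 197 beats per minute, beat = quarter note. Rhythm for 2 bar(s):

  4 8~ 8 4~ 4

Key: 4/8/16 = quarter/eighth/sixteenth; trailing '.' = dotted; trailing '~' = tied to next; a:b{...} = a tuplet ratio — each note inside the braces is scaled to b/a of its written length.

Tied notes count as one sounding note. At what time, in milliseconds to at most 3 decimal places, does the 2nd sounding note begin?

1. 0.0ms @ 0 + 304.569ms (1)
2. 304.569ms @ 1 + 304.569ms (1)
3. 609.137ms @ 2 + 609.137ms (2)

note 2 onset = 1b = 304.569ms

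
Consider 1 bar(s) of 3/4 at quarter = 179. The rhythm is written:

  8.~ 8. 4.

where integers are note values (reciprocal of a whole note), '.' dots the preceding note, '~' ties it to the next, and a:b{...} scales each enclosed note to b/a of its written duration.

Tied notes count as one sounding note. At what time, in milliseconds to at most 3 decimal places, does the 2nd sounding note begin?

1. 0.0ms @ 0 + 502.793ms (3/2)
2. 502.793ms @ 3/2 + 502.793ms (3/2)

note 2 onset = 3/2b = 502.793ms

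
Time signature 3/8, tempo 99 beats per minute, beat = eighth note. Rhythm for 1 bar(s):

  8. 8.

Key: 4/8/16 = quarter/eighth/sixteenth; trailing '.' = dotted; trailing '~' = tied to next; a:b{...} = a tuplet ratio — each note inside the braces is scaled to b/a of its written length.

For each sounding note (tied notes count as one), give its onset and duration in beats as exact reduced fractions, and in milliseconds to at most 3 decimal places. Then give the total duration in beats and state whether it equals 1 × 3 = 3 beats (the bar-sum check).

1) 0.0ms=0b +909.091ms=3/2b
2) 909.091ms=3/2b +909.091ms=3/2b
Σ=3b of 3 (99bpm 3/8) — PASS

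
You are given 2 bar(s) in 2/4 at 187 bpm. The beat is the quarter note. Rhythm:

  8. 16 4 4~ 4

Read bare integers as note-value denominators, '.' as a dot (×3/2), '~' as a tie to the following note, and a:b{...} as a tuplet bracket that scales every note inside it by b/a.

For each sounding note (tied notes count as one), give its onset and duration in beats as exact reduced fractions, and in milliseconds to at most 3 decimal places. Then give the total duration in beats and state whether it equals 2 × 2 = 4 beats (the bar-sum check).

1) 0.0ms=0b +240.642ms=3/4b
2) 240.642ms=3/4b +80.214ms=1/4b
3) 320.856ms=1b +320.856ms=1b
4) 641.711ms=2b +641.711ms=2b
Σ=4b of 4 (187bpm 2/4) — PASS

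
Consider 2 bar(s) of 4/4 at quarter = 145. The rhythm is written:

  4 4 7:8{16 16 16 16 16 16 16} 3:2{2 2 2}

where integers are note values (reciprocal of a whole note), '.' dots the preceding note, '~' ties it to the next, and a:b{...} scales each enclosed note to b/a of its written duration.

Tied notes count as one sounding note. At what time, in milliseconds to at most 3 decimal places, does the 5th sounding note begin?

note 5 onset = 18/7b = 1064.039ms

1. 0.0ms @ 0 + 413.793ms (1)
2. 413.793ms @ 1 + 413.793ms (1)
3. 827.586ms @ 2 + 118.227ms (2/7)
4. 945.813ms @ 16/7 + 118.227ms (2/7)
5. 1064.039ms @ 18/7 + 118.227ms (2/7)
6. 1182.266ms @ 20/7 + 118.227ms (2/7)
7. 1300.493ms @ 22/7 + 118.227ms (2/7)
8. 1418.719ms @ 24/7 + 118.227ms (2/7)
9. 1536.946ms @ 26/7 + 118.227ms (2/7)
10. 1655.172ms @ 4 + 551.724ms (4/3)
11. 2206.897ms @ 16/3 + 551.724ms (4/3)
12. 2758.621ms @ 20/3 + 551.724ms (4/3)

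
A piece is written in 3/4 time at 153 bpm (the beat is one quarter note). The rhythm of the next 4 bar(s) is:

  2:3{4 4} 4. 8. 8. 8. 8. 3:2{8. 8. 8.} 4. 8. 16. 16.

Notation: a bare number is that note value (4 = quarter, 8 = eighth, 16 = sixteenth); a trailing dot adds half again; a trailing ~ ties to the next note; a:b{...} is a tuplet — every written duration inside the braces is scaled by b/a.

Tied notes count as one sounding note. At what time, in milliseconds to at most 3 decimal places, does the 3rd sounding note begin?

1. 0.0ms @ 0 + 588.235ms (3/2)
2. 588.235ms @ 3/2 + 588.235ms (3/2)
3. 1176.471ms @ 3 + 588.235ms (3/2)
4. 1764.706ms @ 9/2 + 294.118ms (3/4)
5. 2058.824ms @ 21/4 + 294.118ms (3/4)
6. 2352.941ms @ 6 + 294.118ms (3/4)
7. 2647.059ms @ 27/4 + 294.118ms (3/4)
8. 2941.176ms @ 15/2 + 196.078ms (1/2)
9. 3137.255ms @ 8 + 196.078ms (1/2)
10. 3333.333ms @ 17/2 + 196.078ms (1/2)
11. 3529.412ms @ 9 + 588.235ms (3/2)
12. 4117.647ms @ 21/2 + 294.118ms (3/4)
13. 4411.765ms @ 45/4 + 147.059ms (3/8)
14. 4558.824ms @ 93/8 + 147.059ms (3/8)

note 3 onset = 3b = 1176.471ms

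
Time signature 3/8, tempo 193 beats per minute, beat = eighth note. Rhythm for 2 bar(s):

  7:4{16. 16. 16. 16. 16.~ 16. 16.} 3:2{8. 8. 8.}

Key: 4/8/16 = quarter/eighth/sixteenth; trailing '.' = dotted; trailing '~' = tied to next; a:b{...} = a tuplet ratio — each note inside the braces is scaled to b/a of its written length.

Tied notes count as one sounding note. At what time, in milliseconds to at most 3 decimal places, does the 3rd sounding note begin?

1. 0.0ms @ 0 + 133.235ms (3/7)
2. 133.235ms @ 3/7 + 133.235ms (3/7)
3. 266.469ms @ 6/7 + 133.235ms (3/7)
4. 399.704ms @ 9/7 + 133.235ms (3/7)
5. 532.939ms @ 12/7 + 266.469ms (6/7)
6. 799.408ms @ 18/7 + 133.235ms (3/7)
7. 932.642ms @ 3 + 310.881ms (1)
8. 1243.523ms @ 4 + 310.881ms (1)
9. 1554.404ms @ 5 + 310.881ms (1)

note 3 onset = 6/7b = 266.469ms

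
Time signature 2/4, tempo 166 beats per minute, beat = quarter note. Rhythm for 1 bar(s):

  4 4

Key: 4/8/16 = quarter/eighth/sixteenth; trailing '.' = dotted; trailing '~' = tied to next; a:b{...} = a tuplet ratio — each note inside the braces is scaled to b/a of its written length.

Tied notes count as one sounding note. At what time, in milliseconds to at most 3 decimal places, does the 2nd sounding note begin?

note 2 onset = 1b = 361.446ms

1. 0.0ms @ 0 + 361.446ms (1)
2. 361.446ms @ 1 + 361.446ms (1)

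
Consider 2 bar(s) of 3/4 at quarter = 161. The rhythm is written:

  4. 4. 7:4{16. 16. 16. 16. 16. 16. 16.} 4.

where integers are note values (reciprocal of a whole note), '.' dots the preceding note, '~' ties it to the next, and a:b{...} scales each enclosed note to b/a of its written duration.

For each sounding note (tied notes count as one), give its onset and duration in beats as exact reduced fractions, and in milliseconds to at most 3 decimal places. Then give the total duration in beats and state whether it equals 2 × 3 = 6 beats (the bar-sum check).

1) 0.0ms=0b +559.006ms=3/2b
2) 559.006ms=3/2b +559.006ms=3/2b
3) 1118.012ms=3b +79.858ms=3/14b
4) 1197.87ms=45/14b +79.858ms=3/14b
5) 1277.728ms=24/7b +79.858ms=3/14b
6) 1357.587ms=51/14b +79.858ms=3/14b
7) 1437.445ms=27/7b +79.858ms=3/14b
8) 1517.303ms=57/14b +79.858ms=3/14b
9) 1597.161ms=30/7b +79.858ms=3/14b
10) 1677.019ms=9/2b +559.006ms=3/2b
Σ=6b of 6 (161bpm 3/4) — PASS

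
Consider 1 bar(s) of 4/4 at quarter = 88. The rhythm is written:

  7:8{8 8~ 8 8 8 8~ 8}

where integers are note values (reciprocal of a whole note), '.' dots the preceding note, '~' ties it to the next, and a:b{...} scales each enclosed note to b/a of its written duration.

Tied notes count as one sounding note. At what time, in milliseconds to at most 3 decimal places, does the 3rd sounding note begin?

1. 0.0ms @ 0 + 389.61ms (4/7)
2. 389.61ms @ 4/7 + 779.221ms (8/7)
3. 1168.831ms @ 12/7 + 389.61ms (4/7)
4. 1558.442ms @ 16/7 + 389.61ms (4/7)
5. 1948.052ms @ 20/7 + 779.221ms (8/7)

note 3 onset = 12/7b = 1168.831ms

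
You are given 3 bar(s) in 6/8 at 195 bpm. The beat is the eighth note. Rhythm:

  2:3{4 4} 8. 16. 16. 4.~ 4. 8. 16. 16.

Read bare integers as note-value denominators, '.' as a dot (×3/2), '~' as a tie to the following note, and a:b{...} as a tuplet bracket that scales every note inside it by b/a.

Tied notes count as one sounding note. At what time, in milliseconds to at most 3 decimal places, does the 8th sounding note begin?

1. 0.0ms @ 0 + 923.077ms (3)
2. 923.077ms @ 3 + 923.077ms (3)
3. 1846.154ms @ 6 + 461.538ms (3/2)
4. 2307.692ms @ 15/2 + 230.769ms (3/4)
5. 2538.462ms @ 33/4 + 230.769ms (3/4)
6. 2769.231ms @ 9 + 1846.154ms (6)
7. 4615.385ms @ 15 + 461.538ms (3/2)
8. 5076.923ms @ 33/2 + 230.769ms (3/4)
9. 5307.692ms @ 69/4 + 230.769ms (3/4)

note 8 onset = 33/2b = 5076.923ms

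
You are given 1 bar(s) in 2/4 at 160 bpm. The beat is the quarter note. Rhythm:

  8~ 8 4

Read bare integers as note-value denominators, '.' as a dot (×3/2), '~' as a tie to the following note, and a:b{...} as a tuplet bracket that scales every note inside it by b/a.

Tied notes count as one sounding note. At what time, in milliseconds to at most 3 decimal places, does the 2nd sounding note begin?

1. 0.0ms @ 0 + 375.0ms (1)
2. 375.0ms @ 1 + 375.0ms (1)

note 2 onset = 1b = 375.0ms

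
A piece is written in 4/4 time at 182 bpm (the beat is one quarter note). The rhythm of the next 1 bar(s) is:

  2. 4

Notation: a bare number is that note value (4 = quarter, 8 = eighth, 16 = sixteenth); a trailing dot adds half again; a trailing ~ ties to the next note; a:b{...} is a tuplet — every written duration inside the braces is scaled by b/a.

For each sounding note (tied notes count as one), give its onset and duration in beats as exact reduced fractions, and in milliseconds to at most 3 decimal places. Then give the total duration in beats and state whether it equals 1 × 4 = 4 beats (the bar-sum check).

1) 0.0ms=0b +989.011ms=3b
2) 989.011ms=3b +329.67ms=1b
Σ=4b of 4 (182bpm 4/4) — PASS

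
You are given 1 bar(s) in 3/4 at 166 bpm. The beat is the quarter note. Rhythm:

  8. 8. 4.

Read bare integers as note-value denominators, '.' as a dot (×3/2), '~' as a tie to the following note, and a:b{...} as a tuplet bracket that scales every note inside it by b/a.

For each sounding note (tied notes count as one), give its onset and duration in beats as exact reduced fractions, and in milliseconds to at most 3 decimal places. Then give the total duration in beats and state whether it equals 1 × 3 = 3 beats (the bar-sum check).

1) 0.0ms=0b +271.084ms=3/4b
2) 271.084ms=3/4b +271.084ms=3/4b
3) 542.169ms=3/2b +542.169ms=3/2b
Σ=3b of 3 (166bpm 3/4) — PASS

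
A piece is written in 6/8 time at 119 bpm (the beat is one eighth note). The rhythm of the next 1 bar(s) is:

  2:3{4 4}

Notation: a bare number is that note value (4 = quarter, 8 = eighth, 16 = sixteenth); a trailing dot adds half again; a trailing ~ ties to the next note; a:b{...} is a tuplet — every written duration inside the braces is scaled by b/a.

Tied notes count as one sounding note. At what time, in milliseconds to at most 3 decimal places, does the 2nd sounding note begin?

note 2 onset = 3b = 1512.605ms

1. 0.0ms @ 0 + 1512.605ms (3)
2. 1512.605ms @ 3 + 1512.605ms (3)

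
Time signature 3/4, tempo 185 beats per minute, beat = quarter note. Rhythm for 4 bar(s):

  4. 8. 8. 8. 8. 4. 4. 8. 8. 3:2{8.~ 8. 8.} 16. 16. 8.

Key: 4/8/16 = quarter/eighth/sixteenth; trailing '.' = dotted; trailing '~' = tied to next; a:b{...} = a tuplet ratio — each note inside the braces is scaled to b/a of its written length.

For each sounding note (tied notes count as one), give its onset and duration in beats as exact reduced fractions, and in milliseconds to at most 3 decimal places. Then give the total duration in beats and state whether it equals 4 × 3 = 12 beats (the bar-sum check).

1) 0.0ms=0b +486.486ms=3/2b
2) 486.486ms=3/2b +243.243ms=3/4b
3) 729.73ms=9/4b +243.243ms=3/4b
4) 972.973ms=3b +243.243ms=3/4b
5) 1216.216ms=15/4b +243.243ms=3/4b
6) 1459.459ms=9/2b +486.486ms=3/2b
7) 1945.946ms=6b +486.486ms=3/2b
8) 2432.432ms=15/2b +243.243ms=3/4b
9) 2675.676ms=33/4b +243.243ms=3/4b
10) 2918.919ms=9b +324.324ms=1b
11) 3243.243ms=10b +162.162ms=1/2b
12) 3405.405ms=21/2b +121.622ms=3/8b
13) 3527.027ms=87/8b +121.622ms=3/8b
14) 3648.649ms=45/4b +243.243ms=3/4b
Σ=12b of 12 (185bpm 3/4) — PASS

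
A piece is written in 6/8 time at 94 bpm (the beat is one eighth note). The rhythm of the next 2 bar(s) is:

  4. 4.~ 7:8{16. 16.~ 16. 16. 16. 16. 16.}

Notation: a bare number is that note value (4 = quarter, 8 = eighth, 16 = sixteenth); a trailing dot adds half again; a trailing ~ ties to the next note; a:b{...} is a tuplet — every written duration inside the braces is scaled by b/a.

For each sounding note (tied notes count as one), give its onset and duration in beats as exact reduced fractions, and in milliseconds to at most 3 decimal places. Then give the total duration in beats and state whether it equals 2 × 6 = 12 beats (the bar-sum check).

1) 0.0ms=0b +1914.894ms=3b
2) 1914.894ms=3b +2462.006ms=27/7b
3) 4376.9ms=48/7b +1094.225ms=12/7b
4) 5471.125ms=60/7b +547.112ms=6/7b
5) 6018.237ms=66/7b +547.112ms=6/7b
6) 6565.35ms=72/7b +547.112ms=6/7b
7) 7112.462ms=78/7b +547.112ms=6/7b
Σ=12b of 12 (94bpm 6/8) — PASS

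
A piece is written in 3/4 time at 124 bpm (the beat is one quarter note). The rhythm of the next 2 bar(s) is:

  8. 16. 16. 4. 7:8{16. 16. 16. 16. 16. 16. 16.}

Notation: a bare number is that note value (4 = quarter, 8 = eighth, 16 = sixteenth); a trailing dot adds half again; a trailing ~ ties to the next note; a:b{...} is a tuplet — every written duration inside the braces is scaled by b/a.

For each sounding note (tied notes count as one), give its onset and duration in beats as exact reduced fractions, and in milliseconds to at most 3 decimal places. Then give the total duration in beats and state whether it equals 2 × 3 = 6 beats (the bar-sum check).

1) 0.0ms=0b +362.903ms=3/4b
2) 362.903ms=3/4b +181.452ms=3/8b
3) 544.355ms=9/8b +181.452ms=3/8b
4) 725.806ms=3/2b +725.806ms=3/2b
5) 1451.613ms=3b +207.373ms=3/7b
6) 1658.986ms=24/7b +207.373ms=3/7b
7) 1866.359ms=27/7b +207.373ms=3/7b
8) 2073.733ms=30/7b +207.373ms=3/7b
9) 2281.106ms=33/7b +207.373ms=3/7b
10) 2488.479ms=36/7b +207.373ms=3/7b
11) 2695.853ms=39/7b +207.373ms=3/7b
Σ=6b of 6 (124bpm 3/4) — PASS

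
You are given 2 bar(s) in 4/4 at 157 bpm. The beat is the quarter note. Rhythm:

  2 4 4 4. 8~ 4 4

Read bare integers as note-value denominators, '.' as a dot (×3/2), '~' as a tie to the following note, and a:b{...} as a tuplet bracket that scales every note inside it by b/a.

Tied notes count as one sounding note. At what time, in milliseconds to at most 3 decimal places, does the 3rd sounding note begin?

1. 0.0ms @ 0 + 764.331ms (2)
2. 764.331ms @ 2 + 382.166ms (1)
3. 1146.497ms @ 3 + 382.166ms (1)
4. 1528.662ms @ 4 + 573.248ms (3/2)
5. 2101.911ms @ 11/2 + 573.248ms (3/2)
6. 2675.159ms @ 7 + 382.166ms (1)

note 3 onset = 3b = 1146.497ms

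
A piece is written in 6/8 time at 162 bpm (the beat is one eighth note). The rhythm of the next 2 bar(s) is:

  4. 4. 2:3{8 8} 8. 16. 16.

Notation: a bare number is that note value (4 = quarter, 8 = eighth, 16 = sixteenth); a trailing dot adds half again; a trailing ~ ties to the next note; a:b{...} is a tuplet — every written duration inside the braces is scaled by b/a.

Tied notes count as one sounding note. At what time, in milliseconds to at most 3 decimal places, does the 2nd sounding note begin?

1. 0.0ms @ 0 + 1111.111ms (3)
2. 1111.111ms @ 3 + 1111.111ms (3)
3. 2222.222ms @ 6 + 555.556ms (3/2)
4. 2777.778ms @ 15/2 + 555.556ms (3/2)
5. 3333.333ms @ 9 + 555.556ms (3/2)
6. 3888.889ms @ 21/2 + 277.778ms (3/4)
7. 4166.667ms @ 45/4 + 277.778ms (3/4)

note 2 onset = 3b = 1111.111ms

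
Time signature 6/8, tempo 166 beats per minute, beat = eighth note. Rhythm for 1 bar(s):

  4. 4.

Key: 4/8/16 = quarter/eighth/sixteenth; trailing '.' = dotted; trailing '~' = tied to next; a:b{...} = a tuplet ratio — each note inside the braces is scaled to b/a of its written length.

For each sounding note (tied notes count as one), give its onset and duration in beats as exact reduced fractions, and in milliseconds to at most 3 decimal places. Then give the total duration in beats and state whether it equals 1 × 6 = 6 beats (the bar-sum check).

1) 0.0ms=0b +1084.337ms=3b
2) 1084.337ms=3b +1084.337ms=3b
Σ=6b of 6 (166bpm 6/8) — PASS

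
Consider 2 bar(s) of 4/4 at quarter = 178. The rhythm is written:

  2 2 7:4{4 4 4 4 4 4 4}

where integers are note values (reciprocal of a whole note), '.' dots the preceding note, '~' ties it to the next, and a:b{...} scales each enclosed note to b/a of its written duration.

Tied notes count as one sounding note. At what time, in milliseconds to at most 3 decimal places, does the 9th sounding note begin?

1. 0.0ms @ 0 + 674.157ms (2)
2. 674.157ms @ 2 + 674.157ms (2)
3. 1348.315ms @ 4 + 192.616ms (4/7)
4. 1540.931ms @ 32/7 + 192.616ms (4/7)
5. 1733.547ms @ 36/7 + 192.616ms (4/7)
6. 1926.164ms @ 40/7 + 192.616ms (4/7)
7. 2118.78ms @ 44/7 + 192.616ms (4/7)
8. 2311.396ms @ 48/7 + 192.616ms (4/7)
9. 2504.013ms @ 52/7 + 192.616ms (4/7)

note 9 onset = 52/7b = 2504.013ms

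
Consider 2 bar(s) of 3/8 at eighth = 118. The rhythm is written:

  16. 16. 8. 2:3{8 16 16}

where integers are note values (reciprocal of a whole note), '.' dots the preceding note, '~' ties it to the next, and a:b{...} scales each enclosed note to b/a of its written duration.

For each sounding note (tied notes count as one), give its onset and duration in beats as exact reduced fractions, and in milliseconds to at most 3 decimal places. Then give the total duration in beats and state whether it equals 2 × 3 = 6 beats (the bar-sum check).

1) 0.0ms=0b +381.356ms=3/4b
2) 381.356ms=3/4b +381.356ms=3/4b
3) 762.712ms=3/2b +762.712ms=3/2b
4) 1525.424ms=3b +762.712ms=3/2b
5) 2288.136ms=9/2b +381.356ms=3/4b
6) 2669.492ms=21/4b +381.356ms=3/4b
Σ=6b of 6 (118bpm 3/8) — PASS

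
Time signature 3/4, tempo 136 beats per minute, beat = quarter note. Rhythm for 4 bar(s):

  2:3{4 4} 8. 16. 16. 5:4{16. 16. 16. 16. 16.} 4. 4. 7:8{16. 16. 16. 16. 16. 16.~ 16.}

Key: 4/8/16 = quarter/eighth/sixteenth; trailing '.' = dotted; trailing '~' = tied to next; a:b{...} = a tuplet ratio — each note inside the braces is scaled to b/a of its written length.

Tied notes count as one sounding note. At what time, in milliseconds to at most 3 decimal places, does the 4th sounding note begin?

note 4 onset = 15/4b = 1654.412ms

1. 0.0ms @ 0 + 661.765ms (3/2)
2. 661.765ms @ 3/2 + 661.765ms (3/2)
3. 1323.529ms @ 3 + 330.882ms (3/4)
4. 1654.412ms @ 15/4 + 165.441ms (3/8)
5. 1819.853ms @ 33/8 + 165.441ms (3/8)
6. 1985.294ms @ 9/2 + 132.353ms (3/10)
7. 2117.647ms @ 24/5 + 132.353ms (3/10)
8. 2250.0ms @ 51/10 + 132.353ms (3/10)
9. 2382.353ms @ 27/5 + 132.353ms (3/10)
10. 2514.706ms @ 57/10 + 132.353ms (3/10)
11. 2647.059ms @ 6 + 661.765ms (3/2)
12. 3308.824ms @ 15/2 + 661.765ms (3/2)
13. 3970.588ms @ 9 + 189.076ms (3/7)
14. 4159.664ms @ 66/7 + 189.076ms (3/7)
15. 4348.739ms @ 69/7 + 189.076ms (3/7)
16. 4537.815ms @ 72/7 + 189.076ms (3/7)
17. 4726.891ms @ 75/7 + 189.076ms (3/7)
18. 4915.966ms @ 78/7 + 378.151ms (6/7)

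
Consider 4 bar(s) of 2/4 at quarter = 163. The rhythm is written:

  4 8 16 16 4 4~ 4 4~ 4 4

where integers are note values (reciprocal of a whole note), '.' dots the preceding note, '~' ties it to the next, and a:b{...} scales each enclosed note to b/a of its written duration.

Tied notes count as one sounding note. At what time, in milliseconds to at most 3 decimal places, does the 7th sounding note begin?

1. 0.0ms @ 0 + 368.098ms (1)
2. 368.098ms @ 1 + 184.049ms (1/2)
3. 552.147ms @ 3/2 + 92.025ms (1/4)
4. 644.172ms @ 7/4 + 92.025ms (1/4)
5. 736.196ms @ 2 + 368.098ms (1)
6. 1104.294ms @ 3 + 736.196ms (2)
7. 1840.491ms @ 5 + 736.196ms (2)
8. 2576.687ms @ 7 + 368.098ms (1)

note 7 onset = 5b = 1840.491ms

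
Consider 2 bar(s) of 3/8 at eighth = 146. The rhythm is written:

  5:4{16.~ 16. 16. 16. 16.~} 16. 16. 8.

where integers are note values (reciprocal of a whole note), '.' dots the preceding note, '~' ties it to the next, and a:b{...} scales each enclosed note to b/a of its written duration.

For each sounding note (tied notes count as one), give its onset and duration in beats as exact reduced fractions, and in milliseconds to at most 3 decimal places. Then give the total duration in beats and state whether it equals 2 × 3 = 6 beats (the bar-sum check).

1) 0.0ms=0b +493.151ms=6/5b
2) 493.151ms=6/5b +246.575ms=3/5b
3) 739.726ms=9/5b +246.575ms=3/5b
4) 986.301ms=12/5b +554.795ms=27/20b
5) 1541.096ms=15/4b +308.219ms=3/4b
6) 1849.315ms=9/2b +616.438ms=3/2b
Σ=6b of 6 (146bpm 3/8) — PASS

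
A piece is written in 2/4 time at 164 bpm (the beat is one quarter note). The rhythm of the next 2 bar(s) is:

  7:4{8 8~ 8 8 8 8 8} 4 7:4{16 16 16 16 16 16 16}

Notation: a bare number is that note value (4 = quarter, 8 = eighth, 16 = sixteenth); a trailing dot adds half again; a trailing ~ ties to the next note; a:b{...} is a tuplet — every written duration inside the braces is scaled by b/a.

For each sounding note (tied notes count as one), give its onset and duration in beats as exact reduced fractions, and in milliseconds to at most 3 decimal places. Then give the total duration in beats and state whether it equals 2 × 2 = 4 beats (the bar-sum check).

1) 0.0ms=0b +104.53ms=2/7b
2) 104.53ms=2/7b +209.059ms=4/7b
3) 313.589ms=6/7b +104.53ms=2/7b
4) 418.118ms=8/7b +104.53ms=2/7b
5) 522.648ms=10/7b +104.53ms=2/7b
6) 627.178ms=12/7b +104.53ms=2/7b
7) 731.707ms=2b +365.854ms=1b
8) 1097.561ms=3b +52.265ms=1/7b
9) 1149.826ms=22/7b +52.265ms=1/7b
10) 1202.091ms=23/7b +52.265ms=1/7b
11) 1254.355ms=24/7b +52.265ms=1/7b
12) 1306.62ms=25/7b +52.265ms=1/7b
13) 1358.885ms=26/7b +52.265ms=1/7b
14) 1411.15ms=27/7b +52.265ms=1/7b
Σ=4b of 4 (164bpm 2/4) — PASS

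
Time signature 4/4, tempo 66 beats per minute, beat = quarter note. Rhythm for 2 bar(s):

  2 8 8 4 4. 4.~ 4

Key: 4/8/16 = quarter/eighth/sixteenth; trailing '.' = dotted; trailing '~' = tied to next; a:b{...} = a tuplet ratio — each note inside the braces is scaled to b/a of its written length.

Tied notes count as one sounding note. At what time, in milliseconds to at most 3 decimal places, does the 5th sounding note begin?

1. 0.0ms @ 0 + 1818.182ms (2)
2. 1818.182ms @ 2 + 454.545ms (1/2)
3. 2272.727ms @ 5/2 + 454.545ms (1/2)
4. 2727.273ms @ 3 + 909.091ms (1)
5. 3636.364ms @ 4 + 1363.636ms (3/2)
6. 5000.0ms @ 11/2 + 2272.727ms (5/2)

note 5 onset = 4b = 3636.364ms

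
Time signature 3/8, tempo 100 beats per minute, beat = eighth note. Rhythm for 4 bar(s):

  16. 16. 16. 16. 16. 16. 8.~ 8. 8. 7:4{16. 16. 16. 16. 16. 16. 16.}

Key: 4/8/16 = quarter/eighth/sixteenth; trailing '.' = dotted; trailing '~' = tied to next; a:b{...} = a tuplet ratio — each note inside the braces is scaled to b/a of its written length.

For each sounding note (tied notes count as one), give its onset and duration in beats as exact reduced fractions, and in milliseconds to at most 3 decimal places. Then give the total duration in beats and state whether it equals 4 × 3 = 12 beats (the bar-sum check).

1) 0.0ms=0b +450.0ms=3/4b
2) 450.0ms=3/4b +450.0ms=3/4b
3) 900.0ms=3/2b +450.0ms=3/4b
4) 1350.0ms=9/4b +450.0ms=3/4b
5) 1800.0ms=3b +450.0ms=3/4b
6) 2250.0ms=15/4b +450.0ms=3/4b
7) 2700.0ms=9/2b +1800.0ms=3b
8) 4500.0ms=15/2b +900.0ms=3/2b
9) 5400.0ms=9b +257.143ms=3/7b
10) 5657.143ms=66/7b +257.143ms=3/7b
11) 5914.286ms=69/7b +257.143ms=3/7b
12) 6171.429ms=72/7b +257.143ms=3/7b
13) 6428.571ms=75/7b +257.143ms=3/7b
14) 6685.714ms=78/7b +257.143ms=3/7b
15) 6942.857ms=81/7b +257.143ms=3/7b
Σ=12b of 12 (100bpm 3/8) — PASS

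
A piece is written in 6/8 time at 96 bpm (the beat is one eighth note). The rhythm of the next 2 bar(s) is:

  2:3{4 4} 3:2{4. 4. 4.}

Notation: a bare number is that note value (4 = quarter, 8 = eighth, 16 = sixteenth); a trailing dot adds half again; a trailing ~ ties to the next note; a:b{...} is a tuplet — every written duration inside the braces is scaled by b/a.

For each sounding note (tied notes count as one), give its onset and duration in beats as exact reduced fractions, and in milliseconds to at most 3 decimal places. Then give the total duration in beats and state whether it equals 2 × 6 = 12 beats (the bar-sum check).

1) 0.0ms=0b +1875.0ms=3b
2) 1875.0ms=3b +1875.0ms=3b
3) 3750.0ms=6b +1250.0ms=2b
4) 5000.0ms=8b +1250.0ms=2b
5) 6250.0ms=10b +1250.0ms=2b
Σ=12b of 12 (96bpm 6/8) — PASS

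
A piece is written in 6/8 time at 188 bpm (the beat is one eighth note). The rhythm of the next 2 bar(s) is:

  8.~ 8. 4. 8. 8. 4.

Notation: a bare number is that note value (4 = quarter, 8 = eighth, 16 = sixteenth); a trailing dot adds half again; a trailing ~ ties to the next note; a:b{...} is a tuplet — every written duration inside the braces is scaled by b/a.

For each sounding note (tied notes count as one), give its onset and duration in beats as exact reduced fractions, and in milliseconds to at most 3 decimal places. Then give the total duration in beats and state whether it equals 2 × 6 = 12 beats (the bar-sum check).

1) 0.0ms=0b +957.447ms=3b
2) 957.447ms=3b +957.447ms=3b
3) 1914.894ms=6b +478.723ms=3/2b
4) 2393.617ms=15/2b +478.723ms=3/2b
5) 2872.34ms=9b +957.447ms=3b
Σ=12b of 12 (188bpm 6/8) — PASS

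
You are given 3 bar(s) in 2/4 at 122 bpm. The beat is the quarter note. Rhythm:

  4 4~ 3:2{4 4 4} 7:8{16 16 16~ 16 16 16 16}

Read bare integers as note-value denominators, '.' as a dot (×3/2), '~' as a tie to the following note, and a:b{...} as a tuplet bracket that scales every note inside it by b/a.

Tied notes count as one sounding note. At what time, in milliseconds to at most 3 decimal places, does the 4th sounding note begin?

note 4 onset = 10/3b = 1639.344ms

1. 0.0ms @ 0 + 491.803ms (1)
2. 491.803ms @ 1 + 819.672ms (5/3)
3. 1311.475ms @ 8/3 + 327.869ms (2/3)
4. 1639.344ms @ 10/3 + 327.869ms (2/3)
5. 1967.213ms @ 4 + 140.515ms (2/7)
6. 2107.728ms @ 30/7 + 140.515ms (2/7)
7. 2248.244ms @ 32/7 + 281.03ms (4/7)
8. 2529.274ms @ 36/7 + 140.515ms (2/7)
9. 2669.789ms @ 38/7 + 140.515ms (2/7)
10. 2810.304ms @ 40/7 + 140.515ms (2/7)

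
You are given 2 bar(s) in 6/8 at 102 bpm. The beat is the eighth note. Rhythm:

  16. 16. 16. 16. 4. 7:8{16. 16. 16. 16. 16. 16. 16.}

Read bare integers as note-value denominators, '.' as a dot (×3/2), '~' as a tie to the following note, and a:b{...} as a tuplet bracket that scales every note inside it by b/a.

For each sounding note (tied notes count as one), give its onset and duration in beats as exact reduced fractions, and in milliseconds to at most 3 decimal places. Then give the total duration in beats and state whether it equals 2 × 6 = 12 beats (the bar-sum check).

1) 0.0ms=0b +441.176ms=3/4b
2) 441.176ms=3/4b +441.176ms=3/4b
3) 882.353ms=3/2b +441.176ms=3/4b
4) 1323.529ms=9/4b +441.176ms=3/4b
5) 1764.706ms=3b +1764.706ms=3b
6) 3529.412ms=6b +504.202ms=6/7b
7) 4033.613ms=48/7b +504.202ms=6/7b
8) 4537.815ms=54/7b +504.202ms=6/7b
9) 5042.017ms=60/7b +504.202ms=6/7b
10) 5546.218ms=66/7b +504.202ms=6/7b
11) 6050.42ms=72/7b +504.202ms=6/7b
12) 6554.622ms=78/7b +504.202ms=6/7b
Σ=12b of 12 (102bpm 6/8) — PASS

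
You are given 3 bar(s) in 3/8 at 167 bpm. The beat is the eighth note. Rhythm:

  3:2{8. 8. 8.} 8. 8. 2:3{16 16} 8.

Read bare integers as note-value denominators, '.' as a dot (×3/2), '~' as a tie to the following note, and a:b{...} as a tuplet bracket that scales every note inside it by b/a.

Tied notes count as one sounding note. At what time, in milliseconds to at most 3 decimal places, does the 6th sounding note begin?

1. 0.0ms @ 0 + 359.281ms (1)
2. 359.281ms @ 1 + 359.281ms (1)
3. 718.563ms @ 2 + 359.281ms (1)
4. 1077.844ms @ 3 + 538.922ms (3/2)
5. 1616.766ms @ 9/2 + 538.922ms (3/2)
6. 2155.689ms @ 6 + 269.461ms (3/4)
7. 2425.15ms @ 27/4 + 269.461ms (3/4)
8. 2694.611ms @ 15/2 + 538.922ms (3/2)

note 6 onset = 6b = 2155.689ms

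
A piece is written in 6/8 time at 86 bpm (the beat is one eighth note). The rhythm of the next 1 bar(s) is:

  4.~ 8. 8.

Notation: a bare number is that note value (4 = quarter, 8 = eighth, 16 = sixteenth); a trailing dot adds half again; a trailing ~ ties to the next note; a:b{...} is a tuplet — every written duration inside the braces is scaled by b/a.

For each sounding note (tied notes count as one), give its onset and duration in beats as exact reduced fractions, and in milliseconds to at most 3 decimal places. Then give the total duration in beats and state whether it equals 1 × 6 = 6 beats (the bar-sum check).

1) 0.0ms=0b +3139.535ms=9/2b
2) 3139.535ms=9/2b +1046.512ms=3/2b
Σ=6b of 6 (86bpm 6/8) — PASS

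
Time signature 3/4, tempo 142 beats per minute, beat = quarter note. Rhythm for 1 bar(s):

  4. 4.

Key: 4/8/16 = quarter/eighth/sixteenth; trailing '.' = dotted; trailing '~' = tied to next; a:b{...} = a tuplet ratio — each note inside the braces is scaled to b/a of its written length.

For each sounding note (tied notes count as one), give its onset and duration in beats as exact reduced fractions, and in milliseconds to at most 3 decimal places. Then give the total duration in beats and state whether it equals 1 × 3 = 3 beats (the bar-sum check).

1) 0.0ms=0b +633.803ms=3/2b
2) 633.803ms=3/2b +633.803ms=3/2b
Σ=3b of 3 (142bpm 3/4) — PASS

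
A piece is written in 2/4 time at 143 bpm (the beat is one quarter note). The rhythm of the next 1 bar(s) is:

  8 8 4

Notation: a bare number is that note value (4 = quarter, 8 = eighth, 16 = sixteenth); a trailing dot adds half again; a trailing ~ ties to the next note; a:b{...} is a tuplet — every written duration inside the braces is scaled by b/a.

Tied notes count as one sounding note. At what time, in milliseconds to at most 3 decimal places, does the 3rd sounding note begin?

1. 0.0ms @ 0 + 209.79ms (1/2)
2. 209.79ms @ 1/2 + 209.79ms (1/2)
3. 419.58ms @ 1 + 419.58ms (1)

note 3 onset = 1b = 419.58ms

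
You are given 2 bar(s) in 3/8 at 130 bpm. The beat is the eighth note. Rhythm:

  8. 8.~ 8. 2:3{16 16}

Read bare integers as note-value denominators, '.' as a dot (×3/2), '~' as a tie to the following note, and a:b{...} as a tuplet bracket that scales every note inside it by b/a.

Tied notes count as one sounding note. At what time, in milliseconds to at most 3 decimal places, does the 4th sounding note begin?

1. 0.0ms @ 0 + 692.308ms (3/2)
2. 692.308ms @ 3/2 + 1384.615ms (3)
3. 2076.923ms @ 9/2 + 346.154ms (3/4)
4. 2423.077ms @ 21/4 + 346.154ms (3/4)

note 4 onset = 21/4b = 2423.077ms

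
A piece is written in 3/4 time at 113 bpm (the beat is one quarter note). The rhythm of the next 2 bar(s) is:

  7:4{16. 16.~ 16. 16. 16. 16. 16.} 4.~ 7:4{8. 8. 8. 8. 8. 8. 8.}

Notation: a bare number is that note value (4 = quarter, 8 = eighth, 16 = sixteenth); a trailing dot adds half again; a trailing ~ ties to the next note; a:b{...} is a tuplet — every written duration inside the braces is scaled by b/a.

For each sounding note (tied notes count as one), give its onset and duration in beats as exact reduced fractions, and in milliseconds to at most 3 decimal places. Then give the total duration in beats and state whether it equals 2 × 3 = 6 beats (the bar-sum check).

1) 0.0ms=0b +113.78ms=3/14b
2) 113.78ms=3/14b +227.56ms=3/7b
3) 341.34ms=9/14b +113.78ms=3/14b
4) 455.12ms=6/7b +113.78ms=3/14b
5) 568.9ms=15/14b +113.78ms=3/14b
6) 682.68ms=9/7b +113.78ms=3/14b
7) 796.46ms=3/2b +1024.02ms=27/14b
8) 1820.48ms=24/7b +227.56ms=3/7b
9) 2048.04ms=27/7b +227.56ms=3/7b
10) 2275.601ms=30/7b +227.56ms=3/7b
11) 2503.161ms=33/7b +227.56ms=3/7b
12) 2730.721ms=36/7b +227.56ms=3/7b
13) 2958.281ms=39/7b +227.56ms=3/7b
Σ=6b of 6 (113bpm 3/4) — PASS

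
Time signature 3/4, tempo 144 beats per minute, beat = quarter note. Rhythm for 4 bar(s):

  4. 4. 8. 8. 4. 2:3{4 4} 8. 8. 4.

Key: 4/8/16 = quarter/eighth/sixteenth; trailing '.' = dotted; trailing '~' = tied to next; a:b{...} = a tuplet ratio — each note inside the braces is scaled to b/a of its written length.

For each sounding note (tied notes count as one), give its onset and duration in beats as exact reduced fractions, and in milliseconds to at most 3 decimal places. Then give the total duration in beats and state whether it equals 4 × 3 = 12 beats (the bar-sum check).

1) 0.0ms=0b +625.0ms=3/2b
2) 625.0ms=3/2b +625.0ms=3/2b
3) 1250.0ms=3b +312.5ms=3/4b
4) 1562.5ms=15/4b +312.5ms=3/4b
5) 1875.0ms=9/2b +625.0ms=3/2b
6) 2500.0ms=6b +625.0ms=3/2b
7) 3125.0ms=15/2b +625.0ms=3/2b
8) 3750.0ms=9b +312.5ms=3/4b
9) 4062.5ms=39/4b +312.5ms=3/4b
10) 4375.0ms=21/2b +625.0ms=3/2b
Σ=12b of 12 (144bpm 3/4) — PASS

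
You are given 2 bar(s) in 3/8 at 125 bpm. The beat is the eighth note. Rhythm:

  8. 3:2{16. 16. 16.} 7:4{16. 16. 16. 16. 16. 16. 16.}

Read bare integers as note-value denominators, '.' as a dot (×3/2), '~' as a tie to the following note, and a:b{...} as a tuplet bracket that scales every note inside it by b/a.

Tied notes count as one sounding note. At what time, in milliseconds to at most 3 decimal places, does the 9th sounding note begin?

1. 0.0ms @ 0 + 720.0ms (3/2)
2. 720.0ms @ 3/2 + 240.0ms (1/2)
3. 960.0ms @ 2 + 240.0ms (1/2)
4. 1200.0ms @ 5/2 + 240.0ms (1/2)
5. 1440.0ms @ 3 + 205.714ms (3/7)
6. 1645.714ms @ 24/7 + 205.714ms (3/7)
7. 1851.429ms @ 27/7 + 205.714ms (3/7)
8. 2057.143ms @ 30/7 + 205.714ms (3/7)
9. 2262.857ms @ 33/7 + 205.714ms (3/7)
10. 2468.571ms @ 36/7 + 205.714ms (3/7)
11. 2674.286ms @ 39/7 + 205.714ms (3/7)

note 9 onset = 33/7b = 2262.857ms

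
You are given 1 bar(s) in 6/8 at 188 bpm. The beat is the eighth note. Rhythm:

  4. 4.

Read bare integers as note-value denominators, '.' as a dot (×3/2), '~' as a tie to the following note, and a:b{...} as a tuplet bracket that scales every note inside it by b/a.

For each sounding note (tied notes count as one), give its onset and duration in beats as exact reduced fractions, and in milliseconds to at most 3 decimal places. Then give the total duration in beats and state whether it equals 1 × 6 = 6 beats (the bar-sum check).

1) 0.0ms=0b +957.447ms=3b
2) 957.447ms=3b +957.447ms=3b
Σ=6b of 6 (188bpm 6/8) — PASS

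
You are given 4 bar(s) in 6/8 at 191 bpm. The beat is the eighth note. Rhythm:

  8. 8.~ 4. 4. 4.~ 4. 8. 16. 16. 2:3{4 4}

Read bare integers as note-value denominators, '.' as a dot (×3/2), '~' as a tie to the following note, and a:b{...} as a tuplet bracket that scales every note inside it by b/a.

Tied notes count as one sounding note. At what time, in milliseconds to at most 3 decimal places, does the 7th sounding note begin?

note 7 onset = 69/4b = 5418.848ms

1. 0.0ms @ 0 + 471.204ms (3/2)
2. 471.204ms @ 3/2 + 1413.613ms (9/2)
3. 1884.817ms @ 6 + 942.408ms (3)
4. 2827.225ms @ 9 + 1884.817ms (6)
5. 4712.042ms @ 15 + 471.204ms (3/2)
6. 5183.246ms @ 33/2 + 235.602ms (3/4)
7. 5418.848ms @ 69/4 + 235.602ms (3/4)
8. 5654.45ms @ 18 + 942.408ms (3)
9. 6596.859ms @ 21 + 942.408ms (3)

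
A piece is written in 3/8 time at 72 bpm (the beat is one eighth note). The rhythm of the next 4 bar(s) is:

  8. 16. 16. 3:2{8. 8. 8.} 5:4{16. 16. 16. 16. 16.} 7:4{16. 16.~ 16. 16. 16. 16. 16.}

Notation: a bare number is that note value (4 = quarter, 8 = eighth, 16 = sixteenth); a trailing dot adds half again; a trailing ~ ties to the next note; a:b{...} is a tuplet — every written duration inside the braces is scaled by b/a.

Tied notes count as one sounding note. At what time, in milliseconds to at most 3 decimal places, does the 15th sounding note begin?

1. 0.0ms @ 0 + 1250.0ms (3/2)
2. 1250.0ms @ 3/2 + 625.0ms (3/4)
3. 1875.0ms @ 9/4 + 625.0ms (3/4)
4. 2500.0ms @ 3 + 833.333ms (1)
5. 3333.333ms @ 4 + 833.333ms (1)
6. 4166.667ms @ 5 + 833.333ms (1)
7. 5000.0ms @ 6 + 500.0ms (3/5)
8. 5500.0ms @ 33/5 + 500.0ms (3/5)
9. 6000.0ms @ 36/5 + 500.0ms (3/5)
10. 6500.0ms @ 39/5 + 500.0ms (3/5)
11. 7000.0ms @ 42/5 + 500.0ms (3/5)
12. 7500.0ms @ 9 + 357.143ms (3/7)
13. 7857.143ms @ 66/7 + 714.286ms (6/7)
14. 8571.429ms @ 72/7 + 357.143ms (3/7)
15. 8928.571ms @ 75/7 + 357.143ms (3/7)
16. 9285.714ms @ 78/7 + 357.143ms (3/7)
17. 9642.857ms @ 81/7 + 357.143ms (3/7)

note 15 onset = 75/7b = 8928.571ms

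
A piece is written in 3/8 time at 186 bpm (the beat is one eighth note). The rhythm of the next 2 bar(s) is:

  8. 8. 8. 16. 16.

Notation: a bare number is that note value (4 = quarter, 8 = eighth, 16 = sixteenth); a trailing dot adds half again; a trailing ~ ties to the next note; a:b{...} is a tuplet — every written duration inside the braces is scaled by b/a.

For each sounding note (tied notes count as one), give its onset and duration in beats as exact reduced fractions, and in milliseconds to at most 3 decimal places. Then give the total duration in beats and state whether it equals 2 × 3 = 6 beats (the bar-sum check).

1) 0.0ms=0b +483.871ms=3/2b
2) 483.871ms=3/2b +483.871ms=3/2b
3) 967.742ms=3b +483.871ms=3/2b
4) 1451.613ms=9/2b +241.935ms=3/4b
5) 1693.548ms=21/4b +241.935ms=3/4b
Σ=6b of 6 (186bpm 3/8) — PASS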